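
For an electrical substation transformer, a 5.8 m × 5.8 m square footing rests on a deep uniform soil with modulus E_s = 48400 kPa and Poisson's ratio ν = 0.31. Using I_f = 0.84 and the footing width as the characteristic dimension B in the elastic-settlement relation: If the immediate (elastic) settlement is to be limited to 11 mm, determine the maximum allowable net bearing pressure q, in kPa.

q ≈ 121 kPa

S_e = q·B·(1−ν²)/E_s · I_f  ⇒  q = S_e·E_s / (B·(1−ν²)·I_f).
q = 0.011 × 48400 / (5.8 × 0.9039 × 0.84) = 120.9 kPa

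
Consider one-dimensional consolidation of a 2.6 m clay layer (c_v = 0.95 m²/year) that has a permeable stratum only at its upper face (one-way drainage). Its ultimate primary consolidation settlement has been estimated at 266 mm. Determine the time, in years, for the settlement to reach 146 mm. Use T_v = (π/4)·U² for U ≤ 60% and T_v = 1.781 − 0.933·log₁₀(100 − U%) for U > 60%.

t ≈ 1.68 years

Drainage path length: H_d = H = 2.6 m (single drainage).
U = S(t)/S_ult = 146/266 = 0.5489.
U ≤ 60%: T_v = (π/4)·U² = (π/4)×0.54887² = 0.23661.
t = T_v·H_d²/c_v = 0.23661×2.6²/0.95 = 1.684 years.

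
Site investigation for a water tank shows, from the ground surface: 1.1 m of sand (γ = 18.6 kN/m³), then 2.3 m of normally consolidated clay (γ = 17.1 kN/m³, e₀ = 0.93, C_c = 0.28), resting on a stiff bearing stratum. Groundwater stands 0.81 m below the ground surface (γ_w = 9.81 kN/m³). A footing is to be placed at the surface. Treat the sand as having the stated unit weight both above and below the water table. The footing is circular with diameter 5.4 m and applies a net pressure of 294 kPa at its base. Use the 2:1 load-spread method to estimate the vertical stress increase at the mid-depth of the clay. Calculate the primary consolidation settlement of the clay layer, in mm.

Mid-depth of clay below the ground surface: z = 1.1 + 2.3/2 = 2.25 m.
Total vertical stress at mid-clay: σ_v = 18.6×1.1 + 17.1×1.15 = 40.125 kPa.
Pore pressure: u = 9.81×(2.25 − 0.81) = 14.126 kPa.
Initial effective stress: σ'_0 = σ_v − u = 40.125 − 14.126 = 25.999 kPa.
Stress increase at mid-clay by the 2:1 spreading method:
Δσ ≈ qD²/(D+z)² = 294×5.4²/(5.4+2.25)² = 146.49 kPa
Final effective stress: σ'_f = σ'_0 + Δσ = 25.999 + 146.49 = 172.49 kPa.
Normally consolidated clay, so the full stress increment lies on the virgin compression line:
S_c = C_c·H/(1+e₀)·log₁₀(σ'_f/σ'_0) = 0.28×2.3/(1+0.93)×log₁₀(172.49/25.999)
    = 0.33368 × 0.82181 = 0.2742 m

S_c ≈ 274 mm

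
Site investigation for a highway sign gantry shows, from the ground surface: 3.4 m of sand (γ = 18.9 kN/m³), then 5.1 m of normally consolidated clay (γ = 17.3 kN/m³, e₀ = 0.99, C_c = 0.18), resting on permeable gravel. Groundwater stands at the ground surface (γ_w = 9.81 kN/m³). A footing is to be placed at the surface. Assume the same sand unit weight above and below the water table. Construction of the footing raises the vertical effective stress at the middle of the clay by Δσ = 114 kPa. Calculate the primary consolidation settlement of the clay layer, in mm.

Mid-depth of clay below the ground surface: z = 3.4 + 5.1/2 = 5.95 m.
Total vertical stress at mid-clay: σ_v = 18.9×3.4 + 17.3×2.55 = 108.38 kPa.
Pore pressure: u = 9.81×(5.95 − 0) = 58.37 kPa.
Initial effective stress: σ'_0 = σ_v − u = 108.38 − 58.37 = 50.01 kPa.
Final effective stress: σ'_f = σ'_0 + Δσ = 50.01 + 114 = 164.01 kPa.
Normally consolidated clay, so the full stress increment lies on the virgin compression line:
S_c = C_c·H/(1+e₀)·log₁₀(σ'_f/σ'_0) = 0.18×5.1/(1+0.99)×log₁₀(164.01/50.01)
    = 0.46131 × 0.51581 = 0.2379 m

S_c ≈ 238 mm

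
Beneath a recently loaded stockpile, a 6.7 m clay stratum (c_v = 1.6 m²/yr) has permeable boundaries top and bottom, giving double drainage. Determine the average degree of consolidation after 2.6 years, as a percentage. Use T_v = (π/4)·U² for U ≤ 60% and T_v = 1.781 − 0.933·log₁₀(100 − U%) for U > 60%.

U ≈ 67.5 %

Drainage path length: H_d = H/2 = 3.35 m (double drainage).
T_v = c_v·t/H_d² = 1.6×2.6/3.35² = 0.37068.
T_v = 0.37068 corresponds to the U > 60% branch:
U = 1 − 10^((1.781 − T_v)/0.933)/100 = 0.6752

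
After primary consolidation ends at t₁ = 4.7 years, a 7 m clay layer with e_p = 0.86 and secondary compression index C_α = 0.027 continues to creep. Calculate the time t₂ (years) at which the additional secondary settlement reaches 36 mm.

S_s = C_α·H/(1+e_p)·log₁₀(t₂/t₁) ⇒ log₁₀(t₂/t₁) = S_s·(1+e_p)/(C_α·H).
log₁₀(t₂/t₁) = 0.036 × (1+0.86) / (0.027×7) = 0.3543
t₂ = t₁ × 10^0.3543 = 4.7 × 2.261 = 10.63 years

t₂ ≈ 10.6 years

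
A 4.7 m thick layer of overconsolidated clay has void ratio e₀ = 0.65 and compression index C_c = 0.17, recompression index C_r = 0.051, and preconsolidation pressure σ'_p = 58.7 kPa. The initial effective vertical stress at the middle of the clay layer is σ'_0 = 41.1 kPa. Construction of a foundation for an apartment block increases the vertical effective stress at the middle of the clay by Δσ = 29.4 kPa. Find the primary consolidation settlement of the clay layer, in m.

S_c ≈ 0.061 m

Final effective stress: σ'_f = 41.1 + 29.4 = 70.5 kPa.
σ'_f = 70.5 > σ'_p = 58.7 kPa, so the stress path crosses the preconsolidation pressure — recompression up to σ'_p, then virgin compression beyond:
S_c = H/(1+e₀)·[C_r·log₁₀(σ'_p/σ'_0) + C_c·log₁₀(σ'_f/σ'_p)]
    = 4.7/1.65 × [0.051×log₁₀(58.7/41.1) + 0.17×log₁₀(70.5/58.7)]
    = 2.8485 × [0.0078946 + 0.013524] = 0.06101 m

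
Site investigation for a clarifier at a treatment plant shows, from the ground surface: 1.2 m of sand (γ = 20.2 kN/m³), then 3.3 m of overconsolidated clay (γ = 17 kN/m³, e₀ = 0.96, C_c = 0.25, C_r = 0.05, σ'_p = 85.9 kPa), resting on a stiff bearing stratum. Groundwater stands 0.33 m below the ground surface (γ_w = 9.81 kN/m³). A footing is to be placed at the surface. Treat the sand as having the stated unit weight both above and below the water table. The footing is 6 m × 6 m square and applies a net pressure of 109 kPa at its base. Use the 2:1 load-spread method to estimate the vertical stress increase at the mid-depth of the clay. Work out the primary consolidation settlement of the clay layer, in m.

S_c ≈ 0.0379 m

Mid-depth of clay below the ground surface: z = 1.2 + 3.3/2 = 2.85 m.
Total vertical stress at mid-clay: σ_v = 20.2×1.2 + 17×1.65 = 52.29 kPa.
Pore pressure: u = 9.81×(2.85 − 0.33) = 24.721 kPa.
Initial effective stress: σ'_0 = σ_v − u = 52.29 − 24.721 = 27.569 kPa.
Stress increase at mid-clay by the 2:1 spreading method:
Δσ = qBL/((B+z)(L+z)) = 109×6×6/((6+2.85)(6+2.85)) = 50.101 kPa
Final effective stress: σ'_f = 27.569 + 50.101 = 77.67 kPa.
σ'_f = 77.67 ≤ σ'_p = 85.9 kPa, so the clay remains overconsolidated and only the recompression index applies:
S_c = C_r·H/(1+e₀)·log₁₀(σ'_f/σ'_0) = 0.05×3.3/1.96×log₁₀(77.67/27.569)
    = 0.084185 × 0.44983 = 0.03787 m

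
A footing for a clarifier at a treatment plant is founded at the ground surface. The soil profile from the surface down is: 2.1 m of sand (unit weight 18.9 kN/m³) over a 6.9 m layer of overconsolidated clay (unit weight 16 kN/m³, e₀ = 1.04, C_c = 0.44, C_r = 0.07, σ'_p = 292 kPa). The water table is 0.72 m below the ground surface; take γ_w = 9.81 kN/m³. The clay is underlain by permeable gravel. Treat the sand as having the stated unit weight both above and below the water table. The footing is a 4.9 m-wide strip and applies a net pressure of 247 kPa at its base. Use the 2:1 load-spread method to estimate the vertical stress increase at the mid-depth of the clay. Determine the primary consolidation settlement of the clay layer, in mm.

S_c ≈ 127 mm

Mid-depth of clay below the ground surface: z = 2.1 + 6.9/2 = 5.55 m.
Total vertical stress at mid-clay: σ_v = 18.9×2.1 + 16×3.45 = 94.89 kPa.
Pore pressure: u = 9.81×(5.55 − 0.72) = 47.382 kPa.
Initial effective stress: σ'_0 = σ_v − u = 94.89 − 47.382 = 47.508 kPa.
Stress increase at mid-clay by the 2:1 spreading method:
Δσ = qB/(B+z) = 247×4.9/(4.9+5.55) = 115.82 kPa
Final effective stress: σ'_f = 47.508 + 115.82 = 163.33 kPa.
σ'_f = 163.33 ≤ σ'_p = 292 kPa, so the clay remains overconsolidated and only the recompression index applies:
S_c = C_r·H/(1+e₀)·log₁₀(σ'_f/σ'_0) = 0.07×6.9/2.04×log₁₀(163.33/47.508)
    = 0.23677 × 0.5363 = 0.127 m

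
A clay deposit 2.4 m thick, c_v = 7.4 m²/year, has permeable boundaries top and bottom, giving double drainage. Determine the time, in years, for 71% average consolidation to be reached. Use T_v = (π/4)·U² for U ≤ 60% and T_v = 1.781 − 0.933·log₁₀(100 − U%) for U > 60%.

Drainage path length: H_d = H/2 = 1.2 m (double drainage).
U > 60%: T_v = 1.781 − 0.933·log₁₀(100 − 71) = 0.41658.
t = T_v·H_d²/c_v = 0.41658×1.2²/7.4 = 0.08106 years.

t ≈ 0.0811 years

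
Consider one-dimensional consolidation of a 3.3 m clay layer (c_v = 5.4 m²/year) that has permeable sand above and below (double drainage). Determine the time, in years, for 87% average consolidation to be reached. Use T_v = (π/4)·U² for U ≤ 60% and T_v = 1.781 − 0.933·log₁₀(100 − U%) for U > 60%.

t ≈ 0.374 years

Drainage path length: H_d = H/2 = 1.65 m (double drainage).
U > 60%: T_v = 1.781 − 0.933·log₁₀(100 − 87) = 0.74169.
t = T_v·H_d²/c_v = 0.74169×1.65²/5.4 = 0.3739 years.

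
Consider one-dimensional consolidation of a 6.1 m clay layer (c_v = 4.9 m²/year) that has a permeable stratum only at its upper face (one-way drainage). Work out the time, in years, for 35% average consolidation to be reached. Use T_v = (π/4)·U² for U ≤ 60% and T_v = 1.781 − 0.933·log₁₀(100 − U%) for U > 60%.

t ≈ 0.731 years

Drainage path length: H_d = H = 6.1 m (single drainage).
U ≤ 60%: T_v = (π/4)·U² = (π/4)×0.35² = 0.096211.
t = T_v·H_d²/c_v = 0.096211×6.1²/4.9 = 0.7306 years.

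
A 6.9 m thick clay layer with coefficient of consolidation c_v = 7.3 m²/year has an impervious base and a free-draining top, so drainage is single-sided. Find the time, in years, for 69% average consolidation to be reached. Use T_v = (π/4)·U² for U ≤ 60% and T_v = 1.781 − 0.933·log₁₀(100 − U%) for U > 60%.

t ≈ 2.54 years

Drainage path length: H_d = H = 6.9 m (single drainage).
U > 60%: T_v = 1.781 − 0.933·log₁₀(100 − 69) = 0.38956.
t = T_v·H_d²/c_v = 0.38956×6.9²/7.3 = 2.541 years.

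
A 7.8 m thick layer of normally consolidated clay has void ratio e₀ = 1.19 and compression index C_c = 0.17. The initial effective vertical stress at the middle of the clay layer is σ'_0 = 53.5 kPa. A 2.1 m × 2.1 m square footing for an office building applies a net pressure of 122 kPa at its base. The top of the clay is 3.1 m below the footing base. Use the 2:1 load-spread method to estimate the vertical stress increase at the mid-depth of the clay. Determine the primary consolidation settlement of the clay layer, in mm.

Mid-depth of clay below the footing base: z = 3.1 + 7.8/2 = 7 m.
Stress increase at mid-clay by the 2:1 spreading method:
Δσ = qBL/((B+z)(L+z)) = 122×2.1×2.1/((2.1+7)(2.1+7)) = 6.497 kPa
Final effective stress: σ'_f = σ'_0 + Δσ = 53.5 + 6.497 = 59.997 kPa.
Normally consolidated clay, so the full stress increment lies on the virgin compression line:
S_c = C_c·H/(1+e₀)·log₁₀(σ'_f/σ'_0) = 0.17×7.8/(1+1.19)×log₁₀(59.997/53.5)
    = 0.60548 × 0.049776 = 0.03014 m

S_c ≈ 30.1 mm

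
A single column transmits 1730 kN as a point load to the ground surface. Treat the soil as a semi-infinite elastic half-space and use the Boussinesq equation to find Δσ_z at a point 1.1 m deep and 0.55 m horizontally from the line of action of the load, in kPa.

Δσ_z ≈ 391 kPa

Boussinesq vertical stress below a point load on an elastic half-space:
Δσ_z = 3P/(2πz²) · [1 + (r/z)²]^(−5/2)
r/z = 0.55/1.1 = 0.5; [1+(r/z)²]^(−5/2) = 0.57243.
Δσ_z = 3×1730/(2π×1.1²) × 0.57243 = 682.66 × 0.57243 = 390.8 kPa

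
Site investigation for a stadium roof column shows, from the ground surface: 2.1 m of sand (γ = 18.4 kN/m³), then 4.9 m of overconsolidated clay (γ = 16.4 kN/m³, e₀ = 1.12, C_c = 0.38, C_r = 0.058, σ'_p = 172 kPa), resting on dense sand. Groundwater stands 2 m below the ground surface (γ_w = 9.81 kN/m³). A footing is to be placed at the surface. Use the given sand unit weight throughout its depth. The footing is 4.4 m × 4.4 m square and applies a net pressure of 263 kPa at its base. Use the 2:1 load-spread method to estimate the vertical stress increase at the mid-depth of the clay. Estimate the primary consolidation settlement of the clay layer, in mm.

Mid-depth of clay below the ground surface: z = 2.1 + 4.9/2 = 4.55 m.
Total vertical stress at mid-clay: σ_v = 18.4×2.1 + 16.4×2.45 = 78.82 kPa.
Pore pressure: u = 9.81×(4.55 − 2) = 25.015 kPa.
Initial effective stress: σ'_0 = σ_v − u = 78.82 − 25.015 = 53.805 kPa.
Stress increase at mid-clay by the 2:1 spreading method:
Δσ = qBL/((B+z)(L+z)) = 263×4.4×4.4/((4.4+4.55)(4.4+4.55)) = 63.565 kPa
Final effective stress: σ'_f = 53.805 + 63.565 = 117.37 kPa.
σ'_f = 117.37 ≤ σ'_p = 172 kPa, so the clay remains overconsolidated and only the recompression index applies:
S_c = C_r·H/(1+e₀)·log₁₀(σ'_f/σ'_0) = 0.058×4.9/2.12×log₁₀(117.37/53.805)
    = 0.13406 × 0.33873 = 0.04541 m

S_c ≈ 45.4 mm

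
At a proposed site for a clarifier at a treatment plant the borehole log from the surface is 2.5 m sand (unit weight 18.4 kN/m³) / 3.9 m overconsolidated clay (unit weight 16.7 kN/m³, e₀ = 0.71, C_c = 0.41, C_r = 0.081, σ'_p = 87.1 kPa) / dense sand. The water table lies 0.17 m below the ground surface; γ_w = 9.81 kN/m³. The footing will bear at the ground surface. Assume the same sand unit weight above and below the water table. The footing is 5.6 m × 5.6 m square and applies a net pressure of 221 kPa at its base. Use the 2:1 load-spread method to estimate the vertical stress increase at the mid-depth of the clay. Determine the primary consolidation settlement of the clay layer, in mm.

Mid-depth of clay below the ground surface: z = 2.5 + 3.9/2 = 4.45 m.
Total vertical stress at mid-clay: σ_v = 18.4×2.5 + 16.7×1.95 = 78.565 kPa.
Pore pressure: u = 9.81×(4.45 − 0.17) = 41.987 kPa.
Initial effective stress: σ'_0 = σ_v − u = 78.565 − 41.987 = 36.578 kPa.
Stress increase at mid-clay by the 2:1 spreading method:
Δσ = qBL/((B+z)(L+z)) = 221×5.6×5.6/((5.6+4.45)(5.6+4.45)) = 68.618 kPa
Final effective stress: σ'_f = 36.578 + 68.618 = 105.2 kPa.
σ'_f = 105.2 > σ'_p = 87.1 kPa, so the stress path crosses the preconsolidation pressure — recompression up to σ'_p, then virgin compression beyond:
S_c = H/(1+e₀)·[C_r·log₁₀(σ'_p/σ'_0) + C_c·log₁₀(σ'_f/σ'_p)]
    = 3.9/1.71 × [0.081×log₁₀(87.1/36.578) + 0.41×log₁₀(105.2/87.1)]
    = 2.2807 × [0.030521 + 0.033619] = 0.1463 m

S_c ≈ 146 mm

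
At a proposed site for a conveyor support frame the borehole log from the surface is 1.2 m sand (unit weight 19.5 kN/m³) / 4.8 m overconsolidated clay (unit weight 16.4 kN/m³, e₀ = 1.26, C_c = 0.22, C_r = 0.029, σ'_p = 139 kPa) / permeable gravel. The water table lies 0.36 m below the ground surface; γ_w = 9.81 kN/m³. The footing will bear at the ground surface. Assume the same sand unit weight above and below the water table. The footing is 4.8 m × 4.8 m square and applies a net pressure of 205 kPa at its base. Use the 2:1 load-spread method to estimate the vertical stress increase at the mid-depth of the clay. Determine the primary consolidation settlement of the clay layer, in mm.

Mid-depth of clay below the ground surface: z = 1.2 + 4.8/2 = 3.6 m.
Total vertical stress at mid-clay: σ_v = 19.5×1.2 + 16.4×2.4 = 62.76 kPa.
Pore pressure: u = 9.81×(3.6 − 0.36) = 31.784 kPa.
Initial effective stress: σ'_0 = σ_v − u = 62.76 − 31.784 = 30.976 kPa.
Stress increase at mid-clay by the 2:1 spreading method:
Δσ = qBL/((B+z)(L+z)) = 205×4.8×4.8/((4.8+3.6)(4.8+3.6)) = 66.939 kPa
Final effective stress: σ'_f = 30.976 + 66.939 = 97.915 kPa.
σ'_f = 97.915 ≤ σ'_p = 139 kPa, so the clay remains overconsolidated and only the recompression index applies:
S_c = C_r·H/(1+e₀)·log₁₀(σ'_f/σ'_0) = 0.029×4.8/2.26×log₁₀(97.915/30.976)
    = 0.061593 × 0.49982 = 0.03079 m

S_c ≈ 30.8 mm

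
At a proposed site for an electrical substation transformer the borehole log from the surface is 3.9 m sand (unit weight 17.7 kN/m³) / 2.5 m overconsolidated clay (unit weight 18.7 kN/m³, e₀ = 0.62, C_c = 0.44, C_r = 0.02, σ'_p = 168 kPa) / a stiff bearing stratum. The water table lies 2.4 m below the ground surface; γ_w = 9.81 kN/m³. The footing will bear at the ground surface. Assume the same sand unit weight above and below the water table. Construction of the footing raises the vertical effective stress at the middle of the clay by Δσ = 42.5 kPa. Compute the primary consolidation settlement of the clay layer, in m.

S_c ≈ 0.00671 m

Mid-depth of clay below the ground surface: z = 3.9 + 2.5/2 = 5.15 m.
Total vertical stress at mid-clay: σ_v = 17.7×3.9 + 18.7×1.25 = 92.405 kPa.
Pore pressure: u = 9.81×(5.15 − 2.4) = 26.978 kPa.
Initial effective stress: σ'_0 = σ_v − u = 92.405 − 26.978 = 65.427 kPa.
Final effective stress: σ'_f = 65.427 + 42.5 = 107.93 kPa.
σ'_f = 107.93 ≤ σ'_p = 168 kPa, so the clay remains overconsolidated and only the recompression index applies:
S_c = C_r·H/(1+e₀)·log₁₀(σ'_f/σ'_0) = 0.02×2.5/1.62×log₁₀(107.93/65.427)
    = 0.030864 × 0.21739 = 0.00671 m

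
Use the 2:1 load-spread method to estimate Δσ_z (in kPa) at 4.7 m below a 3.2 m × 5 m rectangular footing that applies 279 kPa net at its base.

By the 2:1 method the load spreads at 1 horizontal : 2 vertical, so at depth z the loaded area has grown by z in each plan dimension:
Δσ = qBL/((B+z)(L+z)) = 279×3.2×5/((3.2+4.7)(5+4.7)) = 58.254 kPa

Δσ_z ≈ 58.3 kPa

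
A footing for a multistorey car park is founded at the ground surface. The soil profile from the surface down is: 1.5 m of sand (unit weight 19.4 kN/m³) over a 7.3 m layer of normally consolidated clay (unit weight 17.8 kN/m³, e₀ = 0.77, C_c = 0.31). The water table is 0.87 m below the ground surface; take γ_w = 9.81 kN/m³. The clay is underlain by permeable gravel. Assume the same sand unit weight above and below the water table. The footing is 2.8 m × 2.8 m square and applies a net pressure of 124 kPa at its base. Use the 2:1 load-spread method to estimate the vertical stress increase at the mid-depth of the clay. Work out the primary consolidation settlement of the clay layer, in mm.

Mid-depth of clay below the ground surface: z = 1.5 + 7.3/2 = 5.15 m.
Total vertical stress at mid-clay: σ_v = 19.4×1.5 + 17.8×3.65 = 94.07 kPa.
Pore pressure: u = 9.81×(5.15 − 0.87) = 41.987 kPa.
Initial effective stress: σ'_0 = σ_v − u = 94.07 − 41.987 = 52.083 kPa.
Stress increase at mid-clay by the 2:1 spreading method:
Δσ = qBL/((B+z)(L+z)) = 124×2.8×2.8/((2.8+5.15)(2.8+5.15)) = 15.382 kPa
Final effective stress: σ'_f = σ'_0 + Δσ = 52.083 + 15.382 = 67.465 kPa.
Normally consolidated clay, so the full stress increment lies on the virgin compression line:
S_c = C_c·H/(1+e₀)·log₁₀(σ'_f/σ'_0) = 0.31×7.3/(1+0.77)×log₁₀(67.465/52.083)
    = 1.2785 × 0.11238 = 0.1437 m

S_c ≈ 144 mm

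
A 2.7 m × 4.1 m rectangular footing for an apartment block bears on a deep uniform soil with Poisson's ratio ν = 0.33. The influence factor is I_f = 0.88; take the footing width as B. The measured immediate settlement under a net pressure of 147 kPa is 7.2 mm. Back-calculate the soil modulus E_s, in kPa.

S_e = q·B·(1−ν²)/E_s · I_f  ⇒  E_s = q·B·(1−ν²)·I_f / S_e.
E_s = 147 × 2.7 × 0.8911 × 0.88 / 0.0072 = 43230 kPa

E_s ≈ 43200 kPa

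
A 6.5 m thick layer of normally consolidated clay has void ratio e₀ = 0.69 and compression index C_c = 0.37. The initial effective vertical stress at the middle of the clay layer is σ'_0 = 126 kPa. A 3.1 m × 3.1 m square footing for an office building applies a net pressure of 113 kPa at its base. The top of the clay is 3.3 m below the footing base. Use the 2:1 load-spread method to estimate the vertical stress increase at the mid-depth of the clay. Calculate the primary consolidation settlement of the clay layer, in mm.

S_c ≈ 54.7 mm

Mid-depth of clay below the footing base: z = 3.3 + 6.5/2 = 6.55 m.
Stress increase at mid-clay by the 2:1 spreading method:
Δσ = qBL/((B+z)(L+z)) = 113×3.1×3.1/((3.1+6.55)(3.1+6.55)) = 11.661 kPa
Final effective stress: σ'_f = σ'_0 + Δσ = 126 + 11.661 = 137.66 kPa.
Normally consolidated clay, so the full stress increment lies on the virgin compression line:
S_c = C_c·H/(1+e₀)·log₁₀(σ'_f/σ'_0) = 0.37×6.5/(1+0.69)×log₁₀(137.66/126)
    = 1.4231 × 0.038437 = 0.0547 m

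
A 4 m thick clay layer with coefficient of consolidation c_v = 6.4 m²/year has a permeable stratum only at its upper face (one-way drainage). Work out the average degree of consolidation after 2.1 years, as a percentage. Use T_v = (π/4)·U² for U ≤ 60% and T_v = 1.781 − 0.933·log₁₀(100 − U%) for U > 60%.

U ≈ 89.8 %

Drainage path length: H_d = H = 4 m (single drainage).
T_v = c_v·t/H_d² = 6.4×2.1/4² = 0.84.
T_v = 0.84 corresponds to the U > 60% branch:
U = 1 − 10^((1.781 − T_v)/0.933)/100 = 0.898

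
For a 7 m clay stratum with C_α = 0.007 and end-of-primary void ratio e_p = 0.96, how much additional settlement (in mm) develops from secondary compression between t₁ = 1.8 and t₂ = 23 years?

Secondary compression: S_s = C_α·H/(1+e_p)·log₁₀(t₂/t₁)
S_s = 0.007×7/(1+0.96)×log₁₀(23/1.8)
    = 0.025 × 1.106 = 0.02766 m

S_s ≈ 27.7 mm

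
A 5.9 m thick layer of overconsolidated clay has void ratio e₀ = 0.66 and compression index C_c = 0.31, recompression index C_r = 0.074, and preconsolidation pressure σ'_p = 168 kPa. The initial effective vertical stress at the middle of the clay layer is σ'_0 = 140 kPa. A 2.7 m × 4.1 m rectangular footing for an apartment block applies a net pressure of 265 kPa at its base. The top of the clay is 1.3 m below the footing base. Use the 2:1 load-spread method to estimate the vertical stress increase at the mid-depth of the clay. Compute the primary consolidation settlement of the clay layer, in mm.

S_c ≈ 81.1 mm

Mid-depth of clay below the footing base: z = 1.3 + 5.9/2 = 4.25 m.
Stress increase at mid-clay by the 2:1 spreading method:
Δσ = qBL/((B+z)(L+z)) = 265×2.7×4.1/((2.7+4.25)(4.1+4.25)) = 50.55 kPa
Final effective stress: σ'_f = 140 + 50.55 = 190.55 kPa.
σ'_f = 190.55 > σ'_p = 168 kPa, so the stress path crosses the preconsolidation pressure — recompression up to σ'_p, then virgin compression beyond:
S_c = H/(1+e₀)·[C_r·log₁₀(σ'_p/σ'_0) + C_c·log₁₀(σ'_f/σ'_p)]
    = 5.9/1.66 × [0.074×log₁₀(168/140) + 0.31×log₁₀(190.55/168)]
    = 3.5542 × [0.0058594 + 0.016957] = 0.08109 m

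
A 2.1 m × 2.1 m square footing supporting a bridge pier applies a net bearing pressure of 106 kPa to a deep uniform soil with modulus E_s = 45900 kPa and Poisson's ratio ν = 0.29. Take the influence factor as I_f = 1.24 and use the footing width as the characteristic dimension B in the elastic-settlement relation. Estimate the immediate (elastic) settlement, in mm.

S_e ≈ 5.51 mm

Immediate (elastic) settlement: S_e = q·B·(1−ν²)/E_s · I_f.
S_e = 106 × 2.1 × (1 − 0.29²) / 45900 × 1.24
    = 106 × 2.1 × 0.9159 / 45900 × 1.24
    = 0.005508 m = 5.508 mm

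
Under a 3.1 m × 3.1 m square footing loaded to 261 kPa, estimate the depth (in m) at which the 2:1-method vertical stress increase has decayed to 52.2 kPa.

2:1 spreading — at depth z the loaded area has grown by z in each plan dimension:
qB²/(B+z)² = Δσ_z ⇒ z = B(√(q/Δσ_z) − 1) = 3.1×(√(261/52.2) − 1) = 3.832 m

z ≈ 3.83 m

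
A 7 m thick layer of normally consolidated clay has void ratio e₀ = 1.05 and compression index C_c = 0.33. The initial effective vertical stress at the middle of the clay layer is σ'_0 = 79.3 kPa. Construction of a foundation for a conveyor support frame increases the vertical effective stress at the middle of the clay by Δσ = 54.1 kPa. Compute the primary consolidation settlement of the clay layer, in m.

S_c ≈ 0.255 m

Final effective stress: σ'_f = σ'_0 + Δσ = 79.3 + 54.1 = 133.4 kPa.
Normally consolidated clay, so the full stress increment lies on the virgin compression line:
S_c = C_c·H/(1+e₀)·log₁₀(σ'_f/σ'_0) = 0.33×7/(1+1.05)×log₁₀(133.4/79.3)
    = 1.1268 × 0.22588 = 0.2545 m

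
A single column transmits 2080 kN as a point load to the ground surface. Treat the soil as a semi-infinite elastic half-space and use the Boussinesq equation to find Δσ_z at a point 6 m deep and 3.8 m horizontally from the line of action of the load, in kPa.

Boussinesq vertical stress below a point load on an elastic half-space:
Δσ_z = 3P/(2πz²) · [1 + (r/z)²]^(−5/2)
r/z = 3.8/6 = 0.63333; [1+(r/z)²]^(−5/2) = 0.43035.
Δσ_z = 3×2080/(2π×6²) × 0.43035 = 27.587 × 0.43035 = 11.87 kPa

Δσ_z ≈ 11.9 kPa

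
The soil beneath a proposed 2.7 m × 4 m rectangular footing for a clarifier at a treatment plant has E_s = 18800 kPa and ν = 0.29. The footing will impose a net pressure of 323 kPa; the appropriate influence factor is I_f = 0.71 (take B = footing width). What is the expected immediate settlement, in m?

S_e ≈ 0.0302 m

Immediate (elastic) settlement: S_e = q·B·(1−ν²)/E_s · I_f.
S_e = 323 × 2.7 × (1 − 0.29²) / 18800 × 0.71
    = 323 × 2.7 × 0.9159 / 18800 × 0.71
    = 0.03017 m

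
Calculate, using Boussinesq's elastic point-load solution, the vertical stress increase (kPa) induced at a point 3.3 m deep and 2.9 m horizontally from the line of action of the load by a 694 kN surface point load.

Δσ_z ≈ 7.28 kPa

Boussinesq vertical stress below a point load on an elastic half-space:
Δσ_z = 3P/(2πz²) · [1 + (r/z)²]^(−5/2)
r/z = 2.9/3.3 = 0.87879; [1+(r/z)²]^(−5/2) = 0.23915.
Δσ_z = 3×694/(2π×3.3²) × 0.23915 = 30.428 × 0.23915 = 7.277 kPa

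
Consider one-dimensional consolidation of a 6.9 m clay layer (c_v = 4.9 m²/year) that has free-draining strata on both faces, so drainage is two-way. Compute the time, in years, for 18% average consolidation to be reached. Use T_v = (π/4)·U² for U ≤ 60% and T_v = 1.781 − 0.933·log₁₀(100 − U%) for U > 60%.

Drainage path length: H_d = H/2 = 3.45 m (double drainage).
U ≤ 60%: T_v = (π/4)·U² = (π/4)×0.18² = 0.025447.
t = T_v·H_d²/c_v = 0.025447×3.45²/4.9 = 0.06181 years.

t ≈ 0.0618 years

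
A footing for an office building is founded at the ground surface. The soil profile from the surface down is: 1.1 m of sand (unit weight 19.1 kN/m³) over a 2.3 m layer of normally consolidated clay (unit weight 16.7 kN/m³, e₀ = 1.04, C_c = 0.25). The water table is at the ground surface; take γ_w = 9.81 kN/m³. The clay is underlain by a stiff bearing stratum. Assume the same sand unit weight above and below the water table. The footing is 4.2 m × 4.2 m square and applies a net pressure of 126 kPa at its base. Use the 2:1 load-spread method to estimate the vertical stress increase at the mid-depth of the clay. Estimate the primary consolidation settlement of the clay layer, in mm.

S_c ≈ 168 mm

Mid-depth of clay below the ground surface: z = 1.1 + 2.3/2 = 2.25 m.
Total vertical stress at mid-clay: σ_v = 19.1×1.1 + 16.7×1.15 = 40.215 kPa.
Pore pressure: u = 9.81×(2.25 − 0) = 22.073 kPa.
Initial effective stress: σ'_0 = σ_v − u = 40.215 − 22.073 = 18.142 kPa.
Stress increase at mid-clay by the 2:1 spreading method:
Δσ = qBL/((B+z)(L+z)) = 126×4.2×4.2/((4.2+2.25)(4.2+2.25)) = 53.426 kPa
Final effective stress: σ'_f = σ'_0 + Δσ = 18.142 + 53.426 = 71.568 kPa.
Normally consolidated clay, so the full stress increment lies on the virgin compression line:
S_c = C_c·H/(1+e₀)·log₁₀(σ'_f/σ'_0) = 0.25×2.3/(1+1.04)×log₁₀(71.568/18.142)
    = 0.28186 × 0.59603 = 0.168 m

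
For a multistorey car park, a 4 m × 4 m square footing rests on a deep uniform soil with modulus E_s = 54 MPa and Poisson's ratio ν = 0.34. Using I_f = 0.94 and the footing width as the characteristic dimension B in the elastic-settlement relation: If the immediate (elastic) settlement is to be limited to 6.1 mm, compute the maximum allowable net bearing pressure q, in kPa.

q ≈ 99.1 kPa

E_s = 54 MPa = 54000 kPa.
S_e = q·B·(1−ν²)/E_s · I_f  ⇒  q = S_e·E_s / (B·(1−ν²)·I_f).
q = 0.0061 × 54000 / (4 × 0.8844 × 0.94) = 99.06 kPa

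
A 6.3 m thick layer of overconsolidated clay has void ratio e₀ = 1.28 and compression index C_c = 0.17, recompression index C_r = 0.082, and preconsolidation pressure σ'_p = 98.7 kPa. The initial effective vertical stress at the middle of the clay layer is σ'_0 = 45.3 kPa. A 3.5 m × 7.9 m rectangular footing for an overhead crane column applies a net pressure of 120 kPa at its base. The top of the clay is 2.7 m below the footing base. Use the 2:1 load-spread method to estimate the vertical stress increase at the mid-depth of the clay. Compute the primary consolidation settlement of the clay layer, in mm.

Mid-depth of clay below the footing base: z = 2.7 + 6.3/2 = 5.85 m.
Stress increase at mid-clay by the 2:1 spreading method:
Δσ = qBL/((B+z)(L+z)) = 120×3.5×7.9/((3.5+5.85)(7.9+5.85)) = 25.808 kPa
Final effective stress: σ'_f = 45.3 + 25.808 = 71.108 kPa.
σ'_f = 71.108 ≤ σ'_p = 98.7 kPa, so the clay remains overconsolidated and only the recompression index applies:
S_c = C_r·H/(1+e₀)·log₁₀(σ'_f/σ'_0) = 0.082×6.3/2.28×log₁₀(71.108/45.3)
    = 0.22658 × 0.19582 = 0.04437 m

S_c ≈ 44.4 mm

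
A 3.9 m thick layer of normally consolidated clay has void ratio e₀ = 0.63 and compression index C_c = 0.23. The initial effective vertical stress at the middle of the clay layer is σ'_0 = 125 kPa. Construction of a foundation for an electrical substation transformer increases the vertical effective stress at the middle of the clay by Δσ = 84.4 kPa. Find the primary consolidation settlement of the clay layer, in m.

Final effective stress: σ'_f = σ'_0 + Δσ = 125 + 84.4 = 209.4 kPa.
Normally consolidated clay, so the full stress increment lies on the virgin compression line:
S_c = C_c·H/(1+e₀)·log₁₀(σ'_f/σ'_0) = 0.23×3.9/(1+0.63)×log₁₀(209.4/125)
    = 0.55031 × 0.22407 = 0.1233 m

S_c ≈ 0.123 m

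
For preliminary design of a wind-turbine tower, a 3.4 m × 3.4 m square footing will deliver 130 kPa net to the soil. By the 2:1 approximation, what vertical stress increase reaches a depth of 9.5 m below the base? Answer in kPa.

By the 2:1 method the load spreads at 1 horizontal : 2 vertical, so at depth z the loaded area has grown by z in each plan dimension:
Δσ = qBL/((B+z)(L+z)) = 130×3.4×3.4/((3.4+9.5)(3.4+9.5)) = 9.0307 kPa

Δσ_z ≈ 9.03 kPa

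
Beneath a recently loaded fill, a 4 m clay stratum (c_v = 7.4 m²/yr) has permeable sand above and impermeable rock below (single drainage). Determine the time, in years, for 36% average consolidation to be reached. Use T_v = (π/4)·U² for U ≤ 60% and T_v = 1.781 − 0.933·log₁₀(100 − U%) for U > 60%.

Drainage path length: H_d = H = 4 m (single drainage).
U ≤ 60%: T_v = (π/4)·U² = (π/4)×0.36² = 0.10179.
t = T_v·H_d²/c_v = 0.10179×4²/7.4 = 0.2201 years.

t ≈ 0.22 years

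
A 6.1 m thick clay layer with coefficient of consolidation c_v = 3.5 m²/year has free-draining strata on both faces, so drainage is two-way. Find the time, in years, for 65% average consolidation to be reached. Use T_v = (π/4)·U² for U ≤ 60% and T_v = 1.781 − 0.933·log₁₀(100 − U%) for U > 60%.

Drainage path length: H_d = H/2 = 3.05 m (double drainage).
U > 60%: T_v = 1.781 − 0.933·log₁₀(100 − 65) = 0.34038.
t = T_v·H_d²/c_v = 0.34038×3.05²/3.5 = 0.9047 years.

t ≈ 0.905 years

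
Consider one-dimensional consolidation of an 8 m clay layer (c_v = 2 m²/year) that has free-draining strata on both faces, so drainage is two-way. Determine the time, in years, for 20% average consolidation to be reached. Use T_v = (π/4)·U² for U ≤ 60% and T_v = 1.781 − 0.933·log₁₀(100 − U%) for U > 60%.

t ≈ 0.251 years

Drainage path length: H_d = H/2 = 4 m (double drainage).
U ≤ 60%: T_v = (π/4)·U² = (π/4)×0.2² = 0.031416.
t = T_v·H_d²/c_v = 0.031416×4²/2 = 0.2513 years.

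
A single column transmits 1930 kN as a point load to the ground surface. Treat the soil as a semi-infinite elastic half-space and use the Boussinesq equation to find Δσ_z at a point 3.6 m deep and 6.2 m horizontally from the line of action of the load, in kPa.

Boussinesq vertical stress below a point load on an elastic half-space:
Δσ_z = 3P/(2πz²) · [1 + (r/z)²]^(−5/2)
r/z = 6.2/3.6 = 1.7222; [1+(r/z)²]^(−5/2) = 0.031923.
Δσ_z = 3×1930/(2π×3.6²) × 0.031923 = 71.104 × 0.031923 = 2.27 kPa

Δσ_z ≈ 2.27 kPa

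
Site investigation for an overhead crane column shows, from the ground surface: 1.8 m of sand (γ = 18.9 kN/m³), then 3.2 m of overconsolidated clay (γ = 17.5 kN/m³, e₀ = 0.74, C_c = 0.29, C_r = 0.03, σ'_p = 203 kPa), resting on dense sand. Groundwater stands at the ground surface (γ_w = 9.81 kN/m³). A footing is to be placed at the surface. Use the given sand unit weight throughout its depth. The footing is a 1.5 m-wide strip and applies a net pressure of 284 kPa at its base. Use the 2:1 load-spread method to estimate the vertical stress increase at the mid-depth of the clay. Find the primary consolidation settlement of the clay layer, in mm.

S_c ≈ 33.4 mm

Mid-depth of clay below the ground surface: z = 1.8 + 3.2/2 = 3.4 m.
Total vertical stress at mid-clay: σ_v = 18.9×1.8 + 17.5×1.6 = 62.02 kPa.
Pore pressure: u = 9.81×(3.4 − 0) = 33.354 kPa.
Initial effective stress: σ'_0 = σ_v − u = 62.02 − 33.354 = 28.666 kPa.
Stress increase at mid-clay by the 2:1 spreading method:
Δσ = qB/(B+z) = 284×1.5/(1.5+3.4) = 86.939 kPa
Final effective stress: σ'_f = 28.666 + 86.939 = 115.6 kPa.
σ'_f = 115.6 ≤ σ'_p = 203 kPa, so the clay remains overconsolidated and only the recompression index applies:
S_c = C_r·H/(1+e₀)·log₁₀(σ'_f/σ'_0) = 0.03×3.2/1.74×log₁₀(115.6/28.666)
    = 0.055173 × 0.60559 = 0.03341 m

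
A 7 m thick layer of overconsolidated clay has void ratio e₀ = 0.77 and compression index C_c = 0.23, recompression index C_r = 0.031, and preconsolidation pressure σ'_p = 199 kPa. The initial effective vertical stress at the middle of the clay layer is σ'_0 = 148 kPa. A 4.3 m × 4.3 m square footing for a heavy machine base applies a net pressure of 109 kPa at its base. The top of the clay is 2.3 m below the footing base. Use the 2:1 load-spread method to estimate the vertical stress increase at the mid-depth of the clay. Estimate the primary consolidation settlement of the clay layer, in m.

S_c ≈ 0.00667 m

Mid-depth of clay below the footing base: z = 2.3 + 7/2 = 5.8 m.
Stress increase at mid-clay by the 2:1 spreading method:
Δσ = qBL/((B+z)(L+z)) = 109×4.3×4.3/((4.3+5.8)(4.3+5.8)) = 19.757 kPa
Final effective stress: σ'_f = 148 + 19.757 = 167.76 kPa.
σ'_f = 167.76 ≤ σ'_p = 199 kPa, so the clay remains overconsolidated and only the recompression index applies:
S_c = C_r·H/(1+e₀)·log₁₀(σ'_f/σ'_0) = 0.031×7/1.77×log₁₀(167.76/148)
    = 0.1226 × 0.054427 = 0.006673 m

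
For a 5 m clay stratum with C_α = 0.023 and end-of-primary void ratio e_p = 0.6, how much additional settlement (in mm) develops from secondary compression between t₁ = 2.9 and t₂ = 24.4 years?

S_s ≈ 66.5 mm

Secondary compression: S_s = C_α·H/(1+e_p)·log₁₀(t₂/t₁)
S_s = 0.023×5/(1+0.6)×log₁₀(24.4/2.9)
    = 0.07187 × 0.925 = 0.06648 m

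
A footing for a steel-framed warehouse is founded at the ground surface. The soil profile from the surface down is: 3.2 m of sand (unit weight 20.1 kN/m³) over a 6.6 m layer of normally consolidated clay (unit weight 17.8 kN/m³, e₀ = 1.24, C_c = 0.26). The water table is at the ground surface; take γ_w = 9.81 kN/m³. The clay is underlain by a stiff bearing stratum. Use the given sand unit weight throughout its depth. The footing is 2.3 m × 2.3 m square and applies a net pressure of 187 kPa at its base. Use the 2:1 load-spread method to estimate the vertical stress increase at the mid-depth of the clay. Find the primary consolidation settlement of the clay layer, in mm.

S_c ≈ 64.9 mm

Mid-depth of clay below the ground surface: z = 3.2 + 6.6/2 = 6.5 m.
Total vertical stress at mid-clay: σ_v = 20.1×3.2 + 17.8×3.3 = 123.06 kPa.
Pore pressure: u = 9.81×(6.5 − 0) = 63.765 kPa.
Initial effective stress: σ'_0 = σ_v − u = 123.06 − 63.765 = 59.295 kPa.
Stress increase at mid-clay by the 2:1 spreading method:
Δσ = qBL/((B+z)(L+z)) = 187×2.3×2.3/((2.3+6.5)(2.3+6.5)) = 12.774 kPa
Final effective stress: σ'_f = σ'_0 + Δσ = 59.295 + 12.774 = 72.069 kPa.
Normally consolidated clay, so the full stress increment lies on the virgin compression line:
S_c = C_c·H/(1+e₀)·log₁₀(σ'_f/σ'_0) = 0.26×6.6/(1+1.24)×log₁₀(72.069/59.295)
    = 0.76607 × 0.08473 = 0.06491 m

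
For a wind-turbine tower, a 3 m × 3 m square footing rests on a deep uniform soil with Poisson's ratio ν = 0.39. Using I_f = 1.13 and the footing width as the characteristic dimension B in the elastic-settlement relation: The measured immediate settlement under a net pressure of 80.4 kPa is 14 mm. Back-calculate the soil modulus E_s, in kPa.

S_e = q·B·(1−ν²)/E_s · I_f  ⇒  E_s = q·B·(1−ν²)·I_f / S_e.
E_s = 80.4 × 3 × 0.8479 × 1.13 / 0.014 = 16510 kPa

E_s ≈ 16500 kPa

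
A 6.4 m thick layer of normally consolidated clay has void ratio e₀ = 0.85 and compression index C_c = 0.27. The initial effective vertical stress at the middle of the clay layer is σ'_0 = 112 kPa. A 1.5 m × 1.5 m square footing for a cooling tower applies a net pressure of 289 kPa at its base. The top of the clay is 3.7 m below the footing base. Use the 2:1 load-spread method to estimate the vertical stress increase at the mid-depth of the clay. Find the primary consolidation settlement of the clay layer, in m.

S_c ≈ 0.0321 m

Mid-depth of clay below the footing base: z = 3.7 + 6.4/2 = 6.9 m.
Stress increase at mid-clay by the 2:1 spreading method:
Δσ = qBL/((B+z)(L+z)) = 289×1.5×1.5/((1.5+6.9)(1.5+6.9)) = 9.2156 kPa
Final effective stress: σ'_f = σ'_0 + Δσ = 112 + 9.2156 = 121.22 kPa.
Normally consolidated clay, so the full stress increment lies on the virgin compression line:
S_c = C_c·H/(1+e₀)·log₁₀(σ'_f/σ'_0) = 0.27×6.4/(1+0.85)×log₁₀(121.22/112)
    = 0.93405 × 0.034356 = 0.03209 m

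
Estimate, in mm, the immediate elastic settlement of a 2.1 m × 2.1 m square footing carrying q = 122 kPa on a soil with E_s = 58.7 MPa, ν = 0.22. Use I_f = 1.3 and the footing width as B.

S_e ≈ 5.4 mm

Immediate (elastic) settlement: S_e = q·B·(1−ν²)/E_s · I_f.
E_s = 58.7 MPa = 58700 kPa.
S_e = 122 × 2.1 × (1 − 0.22²) / 58700 × 1.3
    = 122 × 2.1 × 0.9516 / 58700 × 1.3
    = 0.005399 m = 5.399 mm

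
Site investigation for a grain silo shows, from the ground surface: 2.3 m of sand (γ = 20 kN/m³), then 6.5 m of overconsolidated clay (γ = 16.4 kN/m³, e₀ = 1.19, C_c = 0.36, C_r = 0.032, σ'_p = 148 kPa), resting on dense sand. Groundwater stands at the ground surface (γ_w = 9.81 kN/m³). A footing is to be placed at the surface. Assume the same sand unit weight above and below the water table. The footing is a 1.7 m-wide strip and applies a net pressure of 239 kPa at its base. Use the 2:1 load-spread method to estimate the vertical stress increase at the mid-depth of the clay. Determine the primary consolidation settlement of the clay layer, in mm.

S_c ≈ 33.4 mm

Mid-depth of clay below the ground surface: z = 2.3 + 6.5/2 = 5.55 m.
Total vertical stress at mid-clay: σ_v = 20×2.3 + 16.4×3.25 = 99.3 kPa.
Pore pressure: u = 9.81×(5.55 − 0) = 54.446 kPa.
Initial effective stress: σ'_0 = σ_v − u = 99.3 − 54.446 = 44.854 kPa.
Stress increase at mid-clay by the 2:1 spreading method:
Δσ = qB/(B+z) = 239×1.7/(1.7+5.55) = 56.041 kPa
Final effective stress: σ'_f = 44.854 + 56.041 = 100.89 kPa.
σ'_f = 100.89 ≤ σ'_p = 148 kPa, so the clay remains overconsolidated and only the recompression index applies:
S_c = C_r·H/(1+e₀)·log₁₀(σ'_f/σ'_0) = 0.032×6.5/2.19×log₁₀(100.89/44.854)
    = 0.094976 × 0.35205 = 0.03344 m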